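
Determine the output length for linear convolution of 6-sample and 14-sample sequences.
Linear/full convolution length: m + n - 1 = 6 + 14 - 1 = 19

19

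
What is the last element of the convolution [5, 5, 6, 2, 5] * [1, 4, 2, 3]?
Use y[k] = Σ_i a[i]·b[k-i] at k=7. y[7] = 5×3 = 15

15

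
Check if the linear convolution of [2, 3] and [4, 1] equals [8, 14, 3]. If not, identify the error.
Recompute linear convolution of [2, 3] and [4, 1]: y[0] = 2×4 = 8; y[1] = 2×1 + 3×4 = 14; y[2] = 3×1 = 3 → [8, 14, 3]. Given [8, 14, 3] matches, so answer: Yes

Yes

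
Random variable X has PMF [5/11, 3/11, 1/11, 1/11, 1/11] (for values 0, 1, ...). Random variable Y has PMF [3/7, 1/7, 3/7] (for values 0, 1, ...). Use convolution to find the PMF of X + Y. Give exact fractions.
P(X+Y=k) = Σ_i P(X=i)·P(Y=k-i) — a convolution of [5/11, 3/11, 1/11, 1/11, 1/11] and [3/7, 1/7, 3/7]. P(X+Y=0) = (5/11)×(3/7) = 15/77; P(X+Y=1) = (5/11)×(1/7) + (3/11)×(3/7) = 5/77 + 9/77 = 2/11; P(X+Y=2) = (5/11)×(3/7) + (3/11)×(1/7) + (1/11)×(3/7) = 15/77 + 3/77 + 3/77 = 3/11; P(X+Y=3) = (3/11)×(3/7) + (1/11)×(1/7) + (1/11)×(3/7) = 9/77 + 1/77 + 3/77 = 13/77; P(X+Y=4) = (1/11)×(3/7) + (1/11)×(1/7) + (1/11)×(3/7) = 3/77 + 1/77 + 3/77 = 1/11; P(X+Y=5) = (1/11)×(3/7) + (1/11)×(1/7) = 3/77 + 1/77 = 4/77; P(X+Y=6) = (1/11)×(3/7) = 3/77. PMF: [15/77, 2/11, 3/11, 13/77, 1/11, 4/77, 3/77] (sums to 1 ✓)

[15/77, 2/11, 3/11, 13/77, 1/11, 4/77, 3/77]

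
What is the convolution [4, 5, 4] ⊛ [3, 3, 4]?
y[0] = 4×3 = 12; y[1] = 4×3 + 5×3 = 27; y[2] = 4×4 + 5×3 + 4×3 = 43; y[3] = 5×4 + 4×3 = 32; y[4] = 4×4 = 16

[12, 27, 43, 32, 16]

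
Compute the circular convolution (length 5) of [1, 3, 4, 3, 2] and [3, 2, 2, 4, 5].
Use y[k] = Σ_j f[j]·g[(k-j) mod 5]. y[0] = 1×3 + 3×5 + 4×4 + 3×2 + 2×2 = 44; y[1] = 1×2 + 3×3 + 4×5 + 3×4 + 2×2 = 47; y[2] = 1×2 + 3×2 + 4×3 + 3×5 + 2×4 = 43; y[3] = 1×4 + 3×2 + 4×2 + 3×3 + 2×5 = 37; y[4] = 1×5 + 3×4 + 4×2 + 3×2 + 2×3 = 37. Result: [44, 47, 43, 37, 37]

[44, 47, 43, 37, 37]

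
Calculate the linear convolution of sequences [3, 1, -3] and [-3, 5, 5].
y[0] = 3×-3 = -9; y[1] = 3×5 + 1×-3 = 12; y[2] = 3×5 + 1×5 + -3×-3 = 29; y[3] = 1×5 + -3×5 = -10; y[4] = -3×5 = -15

[-9, 12, 29, -10, -15]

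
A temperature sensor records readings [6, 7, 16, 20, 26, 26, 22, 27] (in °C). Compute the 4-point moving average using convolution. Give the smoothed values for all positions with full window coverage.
4-point moving average kernel = [1, 1, 1, 1]. Apply in 'valid' mode (full window coverage): avg[0] = (6 + 7 + 16 + 20) / 4 = 12.25; avg[1] = (7 + 16 + 20 + 26) / 4 = 17.25; avg[2] = (16 + 20 + 26 + 26) / 4 = 22.0; avg[3] = (20 + 26 + 26 + 22) / 4 = 23.5; avg[4] = (26 + 26 + 22 + 27) / 4 = 25.25. Smoothed values: [12.25, 17.25, 22.0, 23.5, 25.25]

[12.25, 17.25, 22.0, 23.5, 25.25]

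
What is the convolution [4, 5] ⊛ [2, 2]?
y[0] = 4×2 = 8; y[1] = 4×2 + 5×2 = 18; y[2] = 5×2 = 10

[8, 18, 10]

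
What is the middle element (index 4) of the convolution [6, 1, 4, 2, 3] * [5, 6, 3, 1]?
Use y[k] = Σ_i a[i]·b[k-i] at k=4. y[4] = 1×1 + 4×3 + 2×6 + 3×5 = 40

40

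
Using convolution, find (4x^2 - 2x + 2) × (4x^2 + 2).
Ascending coefficients: a = [2, -2, 4], b = [2, 0, 4]. c[0] = 2×2 = 4; c[1] = 2×0 + -2×2 = -4; c[2] = 2×4 + -2×0 + 4×2 = 16; c[3] = -2×4 + 4×0 = -8; c[4] = 4×4 = 16. Result coefficients: [4, -4, 16, -8, 16] → 16x^4 - 8x^3 + 16x^2 - 4x + 4

16x^4 - 8x^3 + 16x^2 - 4x + 4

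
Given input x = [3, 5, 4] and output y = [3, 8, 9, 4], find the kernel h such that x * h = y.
Output length 4 = len(x) + len(h) - 1 ⇒ len(h) = 2. Solve h forward using h[k] = (y[k] - Σ_{i≥1} x[i]·h[k-i]) / x[0]: h[0] = y[0] / x[0] = 3 / 3 = 1; h[1] = (y[1] - 5×1) / x[0] = (8 - 5×1) / 3 = 1. So h = [1, 1]. Forward-check [3, 5, 4] * [1, 1]: y[0] = 3×1 = 3; y[1] = 3×1 + 5×1 = 8; y[2] = 5×1 + 4×1 = 9; y[3] = 4×1 = 4 → [3, 8, 9, 4] ✓

[1, 1]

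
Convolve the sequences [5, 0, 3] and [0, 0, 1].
y[0] = 5×0 = 0; y[1] = 5×0 + 0×0 = 0; y[2] = 5×1 + 0×0 + 3×0 = 5; y[3] = 0×1 + 3×0 = 0; y[4] = 3×1 = 3

[0, 0, 5, 0, 3]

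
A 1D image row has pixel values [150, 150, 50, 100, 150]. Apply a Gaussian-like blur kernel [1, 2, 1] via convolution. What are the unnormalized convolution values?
Convolve image row [150, 150, 50, 100, 150] with kernel [1, 2, 1]: y[0] = 150×1 = 150; y[1] = 150×2 + 150×1 = 450; y[2] = 150×1 + 150×2 + 50×1 = 500; y[3] = 150×1 + 50×2 + 100×1 = 350; y[4] = 50×1 + 100×2 + 150×1 = 400; y[5] = 100×1 + 150×2 = 400; y[6] = 150×1 = 150 → [150, 450, 500, 350, 400, 400, 150]. Normalization factor = sum(kernel) = 4.

[150, 450, 500, 350, 400, 400, 150]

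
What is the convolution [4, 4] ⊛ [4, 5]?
y[0] = 4×4 = 16; y[1] = 4×5 + 4×4 = 36; y[2] = 4×5 = 20

[16, 36, 20]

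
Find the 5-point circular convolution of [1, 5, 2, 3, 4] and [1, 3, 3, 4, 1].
Use y[k] = Σ_j x[j]·h[(k-j) mod 5]. y[0] = 1×1 + 5×1 + 2×4 + 3×3 + 4×3 = 35; y[1] = 1×3 + 5×1 + 2×1 + 3×4 + 4×3 = 34; y[2] = 1×3 + 5×3 + 2×1 + 3×1 + 4×4 = 39; y[3] = 1×4 + 5×3 + 2×3 + 3×1 + 4×1 = 32; y[4] = 1×1 + 5×4 + 2×3 + 3×3 + 4×1 = 40. Result: [35, 34, 39, 32, 40]

[35, 34, 39, 32, 40]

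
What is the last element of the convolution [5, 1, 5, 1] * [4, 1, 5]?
Use y[k] = Σ_i a[i]·b[k-i] at k=5. y[5] = 1×5 = 5

5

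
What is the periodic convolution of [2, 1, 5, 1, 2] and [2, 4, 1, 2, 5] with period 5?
Use y[k] = Σ_j u[j]·v[(k-j) mod 5]. y[0] = 2×2 + 1×5 + 5×2 + 1×1 + 2×4 = 28; y[1] = 2×4 + 1×2 + 5×5 + 1×2 + 2×1 = 39; y[2] = 2×1 + 1×4 + 5×2 + 1×5 + 2×2 = 25; y[3] = 2×2 + 1×1 + 5×4 + 1×2 + 2×5 = 37; y[4] = 2×5 + 1×2 + 5×1 + 1×4 + 2×2 = 25. Result: [28, 39, 25, 37, 25]

[28, 39, 25, 37, 25]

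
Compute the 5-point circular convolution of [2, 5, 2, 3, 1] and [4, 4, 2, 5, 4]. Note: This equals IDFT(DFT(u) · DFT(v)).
Either evaluate y[k] = Σ_j u[j]·v[(k-j) mod 5] directly, or use IDFT(DFT(u) · DFT(v)). y[0] = 2×4 + 5×4 + 2×5 + 3×2 + 1×4 = 48; y[1] = 2×4 + 5×4 + 2×4 + 3×5 + 1×2 = 53; y[2] = 2×2 + 5×4 + 2×4 + 3×4 + 1×5 = 49; y[3] = 2×5 + 5×2 + 2×4 + 3×4 + 1×4 = 44; y[4] = 2×4 + 5×5 + 2×2 + 3×4 + 1×4 = 53. Result: [48, 53, 49, 44, 53]

[48, 53, 49, 44, 53]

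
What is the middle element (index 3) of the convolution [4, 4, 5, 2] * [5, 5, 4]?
Use y[k] = Σ_i a[i]·b[k-i] at k=3. y[3] = 4×4 + 5×5 + 2×5 = 51

51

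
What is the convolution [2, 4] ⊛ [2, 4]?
y[0] = 2×2 = 4; y[1] = 2×4 + 4×2 = 16; y[2] = 4×4 = 16

[4, 16, 16]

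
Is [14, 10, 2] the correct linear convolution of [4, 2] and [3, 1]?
Recompute linear convolution of [4, 2] and [3, 1]: y[0] = 4×3 = 12; y[1] = 4×1 + 2×3 = 10; y[2] = 2×1 = 2 → [12, 10, 2]. Compare to given [14, 10, 2]: they differ at index 0: given 14, correct 12, so answer: No

No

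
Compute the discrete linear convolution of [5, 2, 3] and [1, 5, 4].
y[0] = 5×1 = 5; y[1] = 5×5 + 2×1 = 27; y[2] = 5×4 + 2×5 + 3×1 = 33; y[3] = 2×4 + 3×5 = 23; y[4] = 3×4 = 12

[5, 27, 33, 23, 12]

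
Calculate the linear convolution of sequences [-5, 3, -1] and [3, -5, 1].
y[0] = -5×3 = -15; y[1] = -5×-5 + 3×3 = 34; y[2] = -5×1 + 3×-5 + -1×3 = -23; y[3] = 3×1 + -1×-5 = 8; y[4] = -1×1 = -1

[-15, 34, -23, 8, -1]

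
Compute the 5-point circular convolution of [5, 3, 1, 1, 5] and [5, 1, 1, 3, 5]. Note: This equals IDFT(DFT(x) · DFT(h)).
Either evaluate y[k] = Σ_j x[j]·h[(k-j) mod 5] directly, or use IDFT(DFT(x) · DFT(h)). y[0] = 5×5 + 3×5 + 1×3 + 1×1 + 5×1 = 49; y[1] = 5×1 + 3×5 + 1×5 + 1×3 + 5×1 = 33; y[2] = 5×1 + 3×1 + 1×5 + 1×5 + 5×3 = 33; y[3] = 5×3 + 3×1 + 1×1 + 1×5 + 5×5 = 49; y[4] = 5×5 + 3×3 + 1×1 + 1×1 + 5×5 = 61. Result: [49, 33, 33, 49, 61]

[49, 33, 33, 49, 61]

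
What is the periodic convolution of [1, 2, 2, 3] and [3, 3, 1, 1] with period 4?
Use y[k] = Σ_j u[j]·v[(k-j) mod 4]. y[0] = 1×3 + 2×1 + 2×1 + 3×3 = 16; y[1] = 1×3 + 2×3 + 2×1 + 3×1 = 14; y[2] = 1×1 + 2×3 + 2×3 + 3×1 = 16; y[3] = 1×1 + 2×1 + 2×3 + 3×3 = 18. Result: [16, 14, 16, 18]

[16, 14, 16, 18]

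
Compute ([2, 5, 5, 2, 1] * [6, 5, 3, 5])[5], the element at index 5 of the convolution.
Use y[k] = Σ_i a[i]·b[k-i] at k=5. y[5] = 5×5 + 2×3 + 1×5 = 36

36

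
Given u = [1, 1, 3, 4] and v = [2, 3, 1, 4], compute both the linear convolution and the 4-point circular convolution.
Linear: y_lin[0] = 1×2 = 2; y_lin[1] = 1×3 + 1×2 = 5; y_lin[2] = 1×1 + 1×3 + 3×2 = 10; y_lin[3] = 1×4 + 1×1 + 3×3 + 4×2 = 22; y_lin[4] = 1×4 + 3×1 + 4×3 = 19; y_lin[5] = 3×4 + 4×1 = 16; y_lin[6] = 4×4 = 16 → [2, 5, 10, 22, 19, 16, 16]. Circular (length 4): y[0] = 1×2 + 1×4 + 3×1 + 4×3 = 21; y[1] = 1×3 + 1×2 + 3×4 + 4×1 = 21; y[2] = 1×1 + 1×3 + 3×2 + 4×4 = 26; y[3] = 1×4 + 1×1 + 3×3 + 4×2 = 22 → [21, 21, 26, 22]

Linear: [2, 5, 10, 22, 19, 16, 16], Circular: [21, 21, 26, 22]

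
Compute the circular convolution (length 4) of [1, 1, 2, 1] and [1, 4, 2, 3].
Use y[k] = Σ_j a[j]·b[(k-j) mod 4]. y[0] = 1×1 + 1×3 + 2×2 + 1×4 = 12; y[1] = 1×4 + 1×1 + 2×3 + 1×2 = 13; y[2] = 1×2 + 1×4 + 2×1 + 1×3 = 11; y[3] = 1×3 + 1×2 + 2×4 + 1×1 = 14. Result: [12, 13, 11, 14]

[12, 13, 11, 14]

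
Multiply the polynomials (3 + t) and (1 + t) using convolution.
Ascending coefficients: a = [3, 1], b = [1, 1]. c[0] = 3×1 = 3; c[1] = 3×1 + 1×1 = 4; c[2] = 1×1 = 1. Result coefficients: [3, 4, 1] → 3 + 4t + t^2

3 + 4t + t^2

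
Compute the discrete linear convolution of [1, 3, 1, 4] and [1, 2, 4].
y[0] = 1×1 = 1; y[1] = 1×2 + 3×1 = 5; y[2] = 1×4 + 3×2 + 1×1 = 11; y[3] = 3×4 + 1×2 + 4×1 = 18; y[4] = 1×4 + 4×2 = 12; y[5] = 4×4 = 16

[1, 5, 11, 18, 12, 16]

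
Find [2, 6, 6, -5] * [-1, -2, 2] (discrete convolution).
y[0] = 2×-1 = -2; y[1] = 2×-2 + 6×-1 = -10; y[2] = 2×2 + 6×-2 + 6×-1 = -14; y[3] = 6×2 + 6×-2 + -5×-1 = 5; y[4] = 6×2 + -5×-2 = 22; y[5] = -5×2 = -10

[-2, -10, -14, 5, 22, -10]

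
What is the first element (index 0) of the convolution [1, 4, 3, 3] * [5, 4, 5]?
Use y[k] = Σ_i a[i]·b[k-i] at k=0. y[0] = 1×5 = 5

5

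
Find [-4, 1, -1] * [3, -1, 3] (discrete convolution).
y[0] = -4×3 = -12; y[1] = -4×-1 + 1×3 = 7; y[2] = -4×3 + 1×-1 + -1×3 = -16; y[3] = 1×3 + -1×-1 = 4; y[4] = -1×3 = -3

[-12, 7, -16, 4, -3]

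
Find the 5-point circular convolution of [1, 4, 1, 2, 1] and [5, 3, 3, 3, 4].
Use y[k] = Σ_j s[j]·t[(k-j) mod 5]. y[0] = 1×5 + 4×4 + 1×3 + 2×3 + 1×3 = 33; y[1] = 1×3 + 4×5 + 1×4 + 2×3 + 1×3 = 36; y[2] = 1×3 + 4×3 + 1×5 + 2×4 + 1×3 = 31; y[3] = 1×3 + 4×3 + 1×3 + 2×5 + 1×4 = 32; y[4] = 1×4 + 4×3 + 1×3 + 2×3 + 1×5 = 30. Result: [33, 36, 31, 32, 30]

[33, 36, 31, 32, 30]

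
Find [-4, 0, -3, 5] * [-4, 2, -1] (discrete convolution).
y[0] = -4×-4 = 16; y[1] = -4×2 + 0×-4 = -8; y[2] = -4×-1 + 0×2 + -3×-4 = 16; y[3] = 0×-1 + -3×2 + 5×-4 = -26; y[4] = -3×-1 + 5×2 = 13; y[5] = 5×-1 = -5

[16, -8, 16, -26, 13, -5]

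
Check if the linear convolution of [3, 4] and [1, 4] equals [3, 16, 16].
Recompute linear convolution of [3, 4] and [1, 4]: y[0] = 3×1 = 3; y[1] = 3×4 + 4×1 = 16; y[2] = 4×4 = 16 → [3, 16, 16]. Given [3, 16, 16] matches, so answer: Yes

Yes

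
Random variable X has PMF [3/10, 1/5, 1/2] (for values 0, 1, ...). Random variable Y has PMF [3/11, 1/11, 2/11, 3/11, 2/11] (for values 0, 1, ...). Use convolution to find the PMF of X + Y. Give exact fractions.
P(X+Y=k) = Σ_i P(X=i)·P(Y=k-i) — a convolution of [3/10, 1/5, 1/2] and [3/11, 1/11, 2/11, 3/11, 2/11]. P(X+Y=0) = (3/10)×(3/11) = 9/110; P(X+Y=1) = (3/10)×(1/11) + (1/5)×(3/11) = 3/110 + 3/55 = 9/110; P(X+Y=2) = (3/10)×(2/11) + (1/5)×(1/11) + (1/2)×(3/11) = 3/55 + 1/55 + 3/22 = 23/110; P(X+Y=3) = (3/10)×(3/11) + (1/5)×(2/11) + (1/2)×(1/11) = 9/110 + 2/55 + 1/22 = 9/55; P(X+Y=4) = (3/10)×(2/11) + (1/5)×(3/11) + (1/2)×(2/11) = 3/55 + 3/55 + 1/11 = 1/5; P(X+Y=5) = (1/5)×(2/11) + (1/2)×(3/11) = 2/55 + 3/22 = 19/110; P(X+Y=6) = (1/2)×(2/11) = 1/11. PMF: [9/110, 9/110, 23/110, 9/55, 1/5, 19/110, 1/11] (sums to 1 ✓)

[9/110, 9/110, 23/110, 9/55, 1/5, 19/110, 1/11]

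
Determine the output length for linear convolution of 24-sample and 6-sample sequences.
Linear/full convolution length: m + n - 1 = 24 + 6 - 1 = 29

29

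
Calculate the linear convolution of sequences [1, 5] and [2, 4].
y[0] = 1×2 = 2; y[1] = 1×4 + 5×2 = 14; y[2] = 5×4 = 20

[2, 14, 20]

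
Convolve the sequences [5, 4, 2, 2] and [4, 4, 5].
y[0] = 5×4 = 20; y[1] = 5×4 + 4×4 = 36; y[2] = 5×5 + 4×4 + 2×4 = 49; y[3] = 4×5 + 2×4 + 2×4 = 36; y[4] = 2×5 + 2×4 = 18; y[5] = 2×5 = 10

[20, 36, 49, 36, 18, 10]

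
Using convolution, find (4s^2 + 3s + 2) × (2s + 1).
Ascending coefficients: a = [2, 3, 4], b = [1, 2]. c[0] = 2×1 = 2; c[1] = 2×2 + 3×1 = 7; c[2] = 3×2 + 4×1 = 10; c[3] = 4×2 = 8. Result coefficients: [2, 7, 10, 8] → 8s^3 + 10s^2 + 7s + 2

8s^3 + 10s^2 + 7s + 2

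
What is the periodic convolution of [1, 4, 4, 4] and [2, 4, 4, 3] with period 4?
Use y[k] = Σ_j s[j]·t[(k-j) mod 4]. y[0] = 1×2 + 4×3 + 4×4 + 4×4 = 46; y[1] = 1×4 + 4×2 + 4×3 + 4×4 = 40; y[2] = 1×4 + 4×4 + 4×2 + 4×3 = 40; y[3] = 1×3 + 4×4 + 4×4 + 4×2 = 43. Result: [46, 40, 40, 43]

[46, 40, 40, 43]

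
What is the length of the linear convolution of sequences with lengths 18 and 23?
Linear/full convolution length: m + n - 1 = 18 + 23 - 1 = 40

40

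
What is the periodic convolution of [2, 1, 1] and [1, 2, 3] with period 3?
Use y[k] = Σ_j u[j]·v[(k-j) mod 3]. y[0] = 2×1 + 1×3 + 1×2 = 7; y[1] = 2×2 + 1×1 + 1×3 = 8; y[2] = 2×3 + 1×2 + 1×1 = 9. Result: [7, 8, 9]

[7, 8, 9]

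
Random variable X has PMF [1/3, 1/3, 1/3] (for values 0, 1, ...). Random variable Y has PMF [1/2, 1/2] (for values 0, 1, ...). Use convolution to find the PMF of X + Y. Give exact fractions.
P(X+Y=k) = Σ_i P(X=i)·P(Y=k-i) — a convolution of [1/3, 1/3, 1/3] and [1/2, 1/2]. P(X+Y=0) = (1/3)×(1/2) = 1/6; P(X+Y=1) = (1/3)×(1/2) + (1/3)×(1/2) = 1/6 + 1/6 = 1/3; P(X+Y=2) = (1/3)×(1/2) + (1/3)×(1/2) = 1/6 + 1/6 = 1/3; P(X+Y=3) = (1/3)×(1/2) = 1/6. PMF: [1/6, 1/3, 1/3, 1/6] (sums to 1 ✓)

[1/6, 1/3, 1/3, 1/6]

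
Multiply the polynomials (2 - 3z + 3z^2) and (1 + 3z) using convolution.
Ascending coefficients: a = [2, -3, 3], b = [1, 3]. c[0] = 2×1 = 2; c[1] = 2×3 + -3×1 = 3; c[2] = -3×3 + 3×1 = -6; c[3] = 3×3 = 9. Result coefficients: [2, 3, -6, 9] → 2 + 3z - 6z^2 + 9z^3

2 + 3z - 6z^2 + 9z^3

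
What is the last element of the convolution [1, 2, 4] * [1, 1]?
Use y[k] = Σ_i a[i]·b[k-i] at k=3. y[3] = 4×1 = 4

4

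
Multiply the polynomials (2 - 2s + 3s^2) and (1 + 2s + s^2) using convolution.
Ascending coefficients: a = [2, -2, 3], b = [1, 2, 1]. c[0] = 2×1 = 2; c[1] = 2×2 + -2×1 = 2; c[2] = 2×1 + -2×2 + 3×1 = 1; c[3] = -2×1 + 3×2 = 4; c[4] = 3×1 = 3. Result coefficients: [2, 2, 1, 4, 3] → 2 + 2s + s^2 + 4s^3 + 3s^4

2 + 2s + s^2 + 4s^3 + 3s^4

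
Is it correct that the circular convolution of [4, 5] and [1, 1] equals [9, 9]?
Recompute circular convolution of [4, 5] and [1, 1]: y[0] = 4×1 + 5×1 = 9; y[1] = 4×1 + 5×1 = 9 → [9, 9]. Given [9, 9] matches, so answer: Yes

Yes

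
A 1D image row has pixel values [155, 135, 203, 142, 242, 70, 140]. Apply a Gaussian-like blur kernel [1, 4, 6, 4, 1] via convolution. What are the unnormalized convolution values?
Convolve image row [155, 135, 203, 142, 242, 70, 140] with kernel [1, 4, 6, 4, 1]: y[0] = 155×1 = 155; y[1] = 155×4 + 135×1 = 755; y[2] = 155×6 + 135×4 + 203×1 = 1673; y[3] = 155×4 + 135×6 + 203×4 + 142×1 = 2384; y[4] = 155×1 + 135×4 + 203×6 + 142×4 + 242×1 = 2723; y[5] = 135×1 + 203×4 + 142×6 + 242×4 + 70×1 = 2837; y[6] = 203×1 + 142×4 + 242×6 + 70×4 + 140×1 = 2643; y[7] = 142×1 + 242×4 + 70×6 + 140×4 = 2090; y[8] = 242×1 + 70×4 + 140×6 = 1362; y[9] = 70×1 + 140×4 = 630; y[10] = 140×1 = 140 → [155, 755, 1673, 2384, 2723, 2837, 2643, 2090, 1362, 630, 140]. Normalization factor = sum(kernel) = 16.

[155, 755, 1673, 2384, 2723, 2837, 2643, 2090, 1362, 630, 140]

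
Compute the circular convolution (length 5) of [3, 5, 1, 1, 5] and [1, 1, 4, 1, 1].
Use y[k] = Σ_j a[j]·b[(k-j) mod 5]. y[0] = 3×1 + 5×1 + 1×1 + 1×4 + 5×1 = 18; y[1] = 3×1 + 5×1 + 1×1 + 1×1 + 5×4 = 30; y[2] = 3×4 + 5×1 + 1×1 + 1×1 + 5×1 = 24; y[3] = 3×1 + 5×4 + 1×1 + 1×1 + 5×1 = 30; y[4] = 3×1 + 5×1 + 1×4 + 1×1 + 5×1 = 18. Result: [18, 30, 24, 30, 18]

[18, 30, 24, 30, 18]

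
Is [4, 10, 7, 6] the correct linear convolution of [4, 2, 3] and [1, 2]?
Recompute linear convolution of [4, 2, 3] and [1, 2]: y[0] = 4×1 = 4; y[1] = 4×2 + 2×1 = 10; y[2] = 2×2 + 3×1 = 7; y[3] = 3×2 = 6 → [4, 10, 7, 6]. Given [4, 10, 7, 6] matches, so answer: Yes

Yes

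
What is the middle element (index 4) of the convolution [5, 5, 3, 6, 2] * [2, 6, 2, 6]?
Use y[k] = Σ_i a[i]·b[k-i] at k=4. y[4] = 5×6 + 3×2 + 6×6 + 2×2 = 76

76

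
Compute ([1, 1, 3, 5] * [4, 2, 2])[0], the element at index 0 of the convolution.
Use y[k] = Σ_i a[i]·b[k-i] at k=0. y[0] = 1×4 = 4

4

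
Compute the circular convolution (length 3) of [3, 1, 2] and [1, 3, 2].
Use y[k] = Σ_j s[j]·t[(k-j) mod 3]. y[0] = 3×1 + 1×2 + 2×3 = 11; y[1] = 3×3 + 1×1 + 2×2 = 14; y[2] = 3×2 + 1×3 + 2×1 = 11. Result: [11, 14, 11]

[11, 14, 11]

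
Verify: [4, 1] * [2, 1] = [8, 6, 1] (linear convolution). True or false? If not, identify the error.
Recompute linear convolution of [4, 1] and [2, 1]: y[0] = 4×2 = 8; y[1] = 4×1 + 1×2 = 6; y[2] = 1×1 = 1 → [8, 6, 1]. Given [8, 6, 1] matches, so answer: Yes

Yes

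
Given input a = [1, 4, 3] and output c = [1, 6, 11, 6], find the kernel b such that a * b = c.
Output length 4 = len(a) + len(b) - 1 ⇒ len(b) = 2. Solve b forward using b[k] = (c[k] - Σ_{i≥1} a[i]·b[k-i]) / a[0]: b[0] = c[0] / a[0] = 1 / 1 = 1; b[1] = (c[1] - 4×1) / a[0] = (6 - 4×1) / 1 = 2. So b = [1, 2]. Forward-check [1, 4, 3] * [1, 2]: c[0] = 1×1 = 1; c[1] = 1×2 + 4×1 = 6; c[2] = 4×2 + 3×1 = 11; c[3] = 3×2 = 6 → [1, 6, 11, 6] ✓

[1, 2]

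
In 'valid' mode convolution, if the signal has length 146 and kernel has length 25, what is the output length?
'Valid' mode counts only positions where the kernel fully overlaps the signal: m - n + 1 = 146 - 25 + 1 = 122

122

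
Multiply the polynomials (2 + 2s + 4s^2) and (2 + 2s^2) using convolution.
Ascending coefficients: a = [2, 2, 4], b = [2, 0, 2]. c[0] = 2×2 = 4; c[1] = 2×0 + 2×2 = 4; c[2] = 2×2 + 2×0 + 4×2 = 12; c[3] = 2×2 + 4×0 = 4; c[4] = 4×2 = 8. Result coefficients: [4, 4, 12, 4, 8] → 4 + 4s + 12s^2 + 4s^3 + 8s^4

4 + 4s + 12s^2 + 4s^3 + 8s^4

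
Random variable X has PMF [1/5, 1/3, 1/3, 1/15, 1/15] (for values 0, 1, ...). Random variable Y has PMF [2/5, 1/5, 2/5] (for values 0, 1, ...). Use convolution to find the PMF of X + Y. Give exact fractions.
P(X+Y=k) = Σ_i P(X=i)·P(Y=k-i) — a convolution of [1/5, 1/3, 1/3, 1/15, 1/15] and [2/5, 1/5, 2/5]. P(X+Y=0) = (1/5)×(2/5) = 2/25; P(X+Y=1) = (1/5)×(1/5) + (1/3)×(2/5) = 1/25 + 2/15 = 13/75; P(X+Y=2) = (1/5)×(2/5) + (1/3)×(1/5) + (1/3)×(2/5) = 2/25 + 1/15 + 2/15 = 7/25; P(X+Y=3) = (1/3)×(2/5) + (1/3)×(1/5) + (1/15)×(2/5) = 2/15 + 1/15 + 2/75 = 17/75; P(X+Y=4) = (1/3)×(2/5) + (1/15)×(1/5) + (1/15)×(2/5) = 2/15 + 1/75 + 2/75 = 13/75; P(X+Y=5) = (1/15)×(2/5) + (1/15)×(1/5) = 2/75 + 1/75 = 1/25; P(X+Y=6) = (1/15)×(2/5) = 2/75. PMF: [2/25, 13/75, 7/25, 17/75, 13/75, 1/25, 2/75] (sums to 1 ✓)

[2/25, 13/75, 7/25, 17/75, 13/75, 1/25, 2/75]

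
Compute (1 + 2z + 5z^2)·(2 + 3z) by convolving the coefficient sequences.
Ascending coefficients: a = [1, 2, 5], b = [2, 3]. c[0] = 1×2 = 2; c[1] = 1×3 + 2×2 = 7; c[2] = 2×3 + 5×2 = 16; c[3] = 5×3 = 15. Result coefficients: [2, 7, 16, 15] → 2 + 7z + 16z^2 + 15z^3

2 + 7z + 16z^2 + 15z^3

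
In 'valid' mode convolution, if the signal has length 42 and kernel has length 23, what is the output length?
'Valid' mode counts only positions where the kernel fully overlaps the signal: m - n + 1 = 42 - 23 + 1 = 20

20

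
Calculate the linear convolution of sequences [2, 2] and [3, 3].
y[0] = 2×3 = 6; y[1] = 2×3 + 2×3 = 12; y[2] = 2×3 = 6

[6, 12, 6]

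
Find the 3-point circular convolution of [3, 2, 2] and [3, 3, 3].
Use y[k] = Σ_j a[j]·b[(k-j) mod 3]. y[0] = 3×3 + 2×3 + 2×3 = 21; y[1] = 3×3 + 2×3 + 2×3 = 21; y[2] = 3×3 + 2×3 + 2×3 = 21. Result: [21, 21, 21]

[21, 21, 21]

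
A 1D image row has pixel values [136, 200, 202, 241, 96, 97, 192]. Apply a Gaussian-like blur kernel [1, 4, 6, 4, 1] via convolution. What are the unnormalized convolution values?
Convolve image row [136, 200, 202, 241, 96, 97, 192] with kernel [1, 4, 6, 4, 1]: y[0] = 136×1 = 136; y[1] = 136×4 + 200×1 = 744; y[2] = 136×6 + 200×4 + 202×1 = 1818; y[3] = 136×4 + 200×6 + 202×4 + 241×1 = 2793; y[4] = 136×1 + 200×4 + 202×6 + 241×4 + 96×1 = 3208; y[5] = 200×1 + 202×4 + 241×6 + 96×4 + 97×1 = 2935; y[6] = 202×1 + 241×4 + 96×6 + 97×4 + 192×1 = 2322; y[7] = 241×1 + 96×4 + 97×6 + 192×4 = 1975; y[8] = 96×1 + 97×4 + 192×6 = 1636; y[9] = 97×1 + 192×4 = 865; y[10] = 192×1 = 192 → [136, 744, 1818, 2793, 3208, 2935, 2322, 1975, 1636, 865, 192]. Normalization factor = sum(kernel) = 16.

[136, 744, 1818, 2793, 3208, 2935, 2322, 1975, 1636, 865, 192]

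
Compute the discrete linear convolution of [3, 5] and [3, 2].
y[0] = 3×3 = 9; y[1] = 3×2 + 5×3 = 21; y[2] = 5×2 = 10

[9, 21, 10]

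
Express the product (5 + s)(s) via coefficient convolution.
Ascending coefficients: a = [5, 1], b = [0, 1]. c[0] = 5×0 = 0; c[1] = 5×1 + 1×0 = 5; c[2] = 1×1 = 1. Result coefficients: [0, 5, 1] → 5s + s^2

5s + s^2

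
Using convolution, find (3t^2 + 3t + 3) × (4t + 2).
Ascending coefficients: a = [3, 3, 3], b = [2, 4]. c[0] = 3×2 = 6; c[1] = 3×4 + 3×2 = 18; c[2] = 3×4 + 3×2 = 18; c[3] = 3×4 = 12. Result coefficients: [6, 18, 18, 12] → 12t^3 + 18t^2 + 18t + 6

12t^3 + 18t^2 + 18t + 6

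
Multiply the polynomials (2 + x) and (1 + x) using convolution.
Ascending coefficients: a = [2, 1], b = [1, 1]. c[0] = 2×1 = 2; c[1] = 2×1 + 1×1 = 3; c[2] = 1×1 = 1. Result coefficients: [2, 3, 1] → 2 + 3x + x^2

2 + 3x + x^2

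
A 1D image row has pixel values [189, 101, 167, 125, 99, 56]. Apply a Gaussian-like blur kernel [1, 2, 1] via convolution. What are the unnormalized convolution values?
Convolve image row [189, 101, 167, 125, 99, 56] with kernel [1, 2, 1]: y[0] = 189×1 = 189; y[1] = 189×2 + 101×1 = 479; y[2] = 189×1 + 101×2 + 167×1 = 558; y[3] = 101×1 + 167×2 + 125×1 = 560; y[4] = 167×1 + 125×2 + 99×1 = 516; y[5] = 125×1 + 99×2 + 56×1 = 379; y[6] = 99×1 + 56×2 = 211; y[7] = 56×1 = 56 → [189, 479, 558, 560, 516, 379, 211, 56]. Normalization factor = sum(kernel) = 4.

[189, 479, 558, 560, 516, 379, 211, 56]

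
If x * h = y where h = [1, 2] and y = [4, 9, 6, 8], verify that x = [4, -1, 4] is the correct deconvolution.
Forward-compute [4, -1, 4] * [1, 2]: y[0] = 4×1 = 4; y[1] = 4×2 + -1×1 = 7; y[2] = -1×2 + 4×1 = 2; y[3] = 4×2 = 8 → [4, 7, 2, 8]. Does not match given y = [4, 9, 6, 8].

Not verified. [4, -1, 4] * [1, 2] = [4, 7, 2, 8], which differs from [4, 9, 6, 8] at index 1.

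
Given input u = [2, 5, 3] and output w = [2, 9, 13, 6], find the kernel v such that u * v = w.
Output length 4 = len(u) + len(v) - 1 ⇒ len(v) = 2. Solve v forward using v[k] = (w[k] - Σ_{i≥1} u[i]·v[k-i]) / u[0]: v[0] = w[0] / u[0] = 2 / 2 = 1; v[1] = (w[1] - 5×1) / u[0] = (9 - 5×1) / 2 = 2. So v = [1, 2]. Forward-check [2, 5, 3] * [1, 2]: w[0] = 2×1 = 2; w[1] = 2×2 + 5×1 = 9; w[2] = 5×2 + 3×1 = 13; w[3] = 3×2 = 6 → [2, 9, 13, 6] ✓

[1, 2]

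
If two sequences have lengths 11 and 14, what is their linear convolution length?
Linear/full convolution length: m + n - 1 = 11 + 14 - 1 = 24

24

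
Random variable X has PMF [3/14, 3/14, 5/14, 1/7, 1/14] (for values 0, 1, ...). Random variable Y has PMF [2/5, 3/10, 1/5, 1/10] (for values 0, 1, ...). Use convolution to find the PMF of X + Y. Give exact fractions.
P(X+Y=k) = Σ_i P(X=i)·P(Y=k-i) — a convolution of [3/14, 3/14, 5/14, 1/7, 1/14] and [2/5, 3/10, 1/5, 1/10]. P(X+Y=0) = (3/14)×(2/5) = 3/35; P(X+Y=1) = (3/14)×(3/10) + (3/14)×(2/5) = 9/140 + 3/35 = 3/20; P(X+Y=2) = (3/14)×(1/5) + (3/14)×(3/10) + (5/14)×(2/5) = 3/70 + 9/140 + 1/7 = 1/4; P(X+Y=3) = (3/14)×(1/10) + (3/14)×(1/5) + (5/14)×(3/10) + (1/7)×(2/5) = 3/140 + 3/70 + 3/28 + 2/35 = 8/35; P(X+Y=4) = (3/14)×(1/10) + (5/14)×(1/5) + (1/7)×(3/10) + (1/14)×(2/5) = 3/140 + 1/14 + 3/70 + 1/35 = 23/140; P(X+Y=5) = (5/14)×(1/10) + (1/7)×(1/5) + (1/14)×(3/10) = 1/28 + 1/35 + 3/140 = 3/35; P(X+Y=6) = (1/7)×(1/10) + (1/14)×(1/5) = 1/70 + 1/70 = 1/35; P(X+Y=7) = (1/14)×(1/10) = 1/140. PMF: [3/35, 3/20, 1/4, 8/35, 23/140, 3/35, 1/35, 1/140] (sums to 1 ✓)

[3/35, 3/20, 1/4, 8/35, 23/140, 3/35, 1/35, 1/140]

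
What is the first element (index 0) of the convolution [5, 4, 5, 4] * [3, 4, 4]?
Use y[k] = Σ_i a[i]·b[k-i] at k=0. y[0] = 5×3 = 15

15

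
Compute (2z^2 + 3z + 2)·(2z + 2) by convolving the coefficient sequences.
Ascending coefficients: a = [2, 3, 2], b = [2, 2]. c[0] = 2×2 = 4; c[1] = 2×2 + 3×2 = 10; c[2] = 3×2 + 2×2 = 10; c[3] = 2×2 = 4. Result coefficients: [4, 10, 10, 4] → 4z^3 + 10z^2 + 10z + 4

4z^3 + 10z^2 + 10z + 4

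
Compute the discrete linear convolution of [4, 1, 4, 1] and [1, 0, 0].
y[0] = 4×1 = 4; y[1] = 4×0 + 1×1 = 1; y[2] = 4×0 + 1×0 + 4×1 = 4; y[3] = 1×0 + 4×0 + 1×1 = 1; y[4] = 4×0 + 1×0 = 0; y[5] = 1×0 = 0

[4, 1, 4, 1, 0, 0]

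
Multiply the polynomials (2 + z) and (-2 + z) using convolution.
Ascending coefficients: a = [2, 1], b = [-2, 1]. c[0] = 2×-2 = -4; c[1] = 2×1 + 1×-2 = 0; c[2] = 1×1 = 1. Result coefficients: [-4, 0, 1] → -4 + z^2

-4 + z^2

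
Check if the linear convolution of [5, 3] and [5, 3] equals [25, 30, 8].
Recompute linear convolution of [5, 3] and [5, 3]: y[0] = 5×5 = 25; y[1] = 5×3 + 3×5 = 30; y[2] = 3×3 = 9 → [25, 30, 9]. Compare to given [25, 30, 8]: they differ at index 2: given 8, correct 9, so answer: No

No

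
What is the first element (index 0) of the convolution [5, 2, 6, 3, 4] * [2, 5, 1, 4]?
Use y[k] = Σ_i a[i]·b[k-i] at k=0. y[0] = 5×2 = 10

10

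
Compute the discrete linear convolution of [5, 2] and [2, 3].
y[0] = 5×2 = 10; y[1] = 5×3 + 2×2 = 19; y[2] = 2×3 = 6

[10, 19, 6]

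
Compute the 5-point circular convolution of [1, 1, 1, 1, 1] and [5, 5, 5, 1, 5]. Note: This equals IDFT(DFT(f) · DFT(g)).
Either evaluate y[k] = Σ_j f[j]·g[(k-j) mod 5] directly, or use IDFT(DFT(f) · DFT(g)). y[0] = 1×5 + 1×5 + 1×1 + 1×5 + 1×5 = 21; y[1] = 1×5 + 1×5 + 1×5 + 1×1 + 1×5 = 21; y[2] = 1×5 + 1×5 + 1×5 + 1×5 + 1×1 = 21; y[3] = 1×1 + 1×5 + 1×5 + 1×5 + 1×5 = 21; y[4] = 1×5 + 1×1 + 1×5 + 1×5 + 1×5 = 21. Result: [21, 21, 21, 21, 21]

[21, 21, 21, 21, 21]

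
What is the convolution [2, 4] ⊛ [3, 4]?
y[0] = 2×3 = 6; y[1] = 2×4 + 4×3 = 20; y[2] = 4×4 = 16

[6, 20, 16]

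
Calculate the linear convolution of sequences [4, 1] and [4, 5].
y[0] = 4×4 = 16; y[1] = 4×5 + 1×4 = 24; y[2] = 1×5 = 5

[16, 24, 5]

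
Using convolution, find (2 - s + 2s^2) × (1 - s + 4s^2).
Ascending coefficients: a = [2, -1, 2], b = [1, -1, 4]. c[0] = 2×1 = 2; c[1] = 2×-1 + -1×1 = -3; c[2] = 2×4 + -1×-1 + 2×1 = 11; c[3] = -1×4 + 2×-1 = -6; c[4] = 2×4 = 8. Result coefficients: [2, -3, 11, -6, 8] → 2 - 3s + 11s^2 - 6s^3 + 8s^4

2 - 3s + 11s^2 - 6s^3 + 8s^4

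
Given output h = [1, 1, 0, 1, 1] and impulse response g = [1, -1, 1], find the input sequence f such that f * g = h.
Deconvolve h=[1, 1, 0, 1, 1] by g=[1, -1, 1]. Since g[0]=1, solve forward: f[0] = h[0] / 1 = 1; f[1] = (h[1] - 1×-1) / 1 = 2; f[2] = (h[2] - 2×-1 - 1×1) / 1 = 1. So f = [1, 2, 1]. Check by forward convolution: h[0] = 1×1 = 1; h[1] = 1×-1 + 2×1 = 1; h[2] = 1×1 + 2×-1 + 1×1 = 0; h[3] = 2×1 + 1×-1 = 1; h[4] = 1×1 = 1

[1, 2, 1]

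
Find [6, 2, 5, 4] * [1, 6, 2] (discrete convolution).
y[0] = 6×1 = 6; y[1] = 6×6 + 2×1 = 38; y[2] = 6×2 + 2×6 + 5×1 = 29; y[3] = 2×2 + 5×6 + 4×1 = 38; y[4] = 5×2 + 4×6 = 34; y[5] = 4×2 = 8

[6, 38, 29, 38, 34, 8]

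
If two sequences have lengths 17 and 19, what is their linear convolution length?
Linear/full convolution length: m + n - 1 = 17 + 19 - 1 = 35

35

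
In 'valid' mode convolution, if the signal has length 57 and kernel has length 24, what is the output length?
'Valid' mode counts only positions where the kernel fully overlaps the signal: m - n + 1 = 57 - 24 + 1 = 34

34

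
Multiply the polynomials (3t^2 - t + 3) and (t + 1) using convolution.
Ascending coefficients: a = [3, -1, 3], b = [1, 1]. c[0] = 3×1 = 3; c[1] = 3×1 + -1×1 = 2; c[2] = -1×1 + 3×1 = 2; c[3] = 3×1 = 3. Result coefficients: [3, 2, 2, 3] → 3t^3 + 2t^2 + 2t + 3

3t^3 + 2t^2 + 2t + 3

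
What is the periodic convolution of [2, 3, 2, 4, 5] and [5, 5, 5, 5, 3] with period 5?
Use y[k] = Σ_j x[j]·h[(k-j) mod 5]. y[0] = 2×5 + 3×3 + 2×5 + 4×5 + 5×5 = 74; y[1] = 2×5 + 3×5 + 2×3 + 4×5 + 5×5 = 76; y[2] = 2×5 + 3×5 + 2×5 + 4×3 + 5×5 = 72; y[3] = 2×5 + 3×5 + 2×5 + 4×5 + 5×3 = 70; y[4] = 2×3 + 3×5 + 2×5 + 4×5 + 5×5 = 76. Result: [74, 76, 72, 70, 76]

[74, 76, 72, 70, 76]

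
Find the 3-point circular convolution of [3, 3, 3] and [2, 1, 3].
Use y[k] = Σ_j a[j]·b[(k-j) mod 3]. y[0] = 3×2 + 3×3 + 3×1 = 18; y[1] = 3×1 + 3×2 + 3×3 = 18; y[2] = 3×3 + 3×1 + 3×2 = 18. Result: [18, 18, 18]

[18, 18, 18]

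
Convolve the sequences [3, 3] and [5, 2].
y[0] = 3×5 = 15; y[1] = 3×2 + 3×5 = 21; y[2] = 3×2 = 6

[15, 21, 6]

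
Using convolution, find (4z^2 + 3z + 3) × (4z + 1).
Ascending coefficients: a = [3, 3, 4], b = [1, 4]. c[0] = 3×1 = 3; c[1] = 3×4 + 3×1 = 15; c[2] = 3×4 + 4×1 = 16; c[3] = 4×4 = 16. Result coefficients: [3, 15, 16, 16] → 16z^3 + 16z^2 + 15z + 3

16z^3 + 16z^2 + 15z + 3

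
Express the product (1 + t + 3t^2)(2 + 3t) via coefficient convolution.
Ascending coefficients: a = [1, 1, 3], b = [2, 3]. c[0] = 1×2 = 2; c[1] = 1×3 + 1×2 = 5; c[2] = 1×3 + 3×2 = 9; c[3] = 3×3 = 9. Result coefficients: [2, 5, 9, 9] → 2 + 5t + 9t^2 + 9t^3

2 + 5t + 9t^2 + 9t^3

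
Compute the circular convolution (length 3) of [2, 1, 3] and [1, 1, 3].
Use y[k] = Σ_j u[j]·v[(k-j) mod 3]. y[0] = 2×1 + 1×3 + 3×1 = 8; y[1] = 2×1 + 1×1 + 3×3 = 12; y[2] = 2×3 + 1×1 + 3×1 = 10. Result: [8, 12, 10]

[8, 12, 10]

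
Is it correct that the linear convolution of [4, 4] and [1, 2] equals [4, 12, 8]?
Recompute linear convolution of [4, 4] and [1, 2]: y[0] = 4×1 = 4; y[1] = 4×2 + 4×1 = 12; y[2] = 4×2 = 8 → [4, 12, 8]. Given [4, 12, 8] matches, so answer: Yes

Yes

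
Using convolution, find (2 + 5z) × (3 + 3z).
Ascending coefficients: a = [2, 5], b = [3, 3]. c[0] = 2×3 = 6; c[1] = 2×3 + 5×3 = 21; c[2] = 5×3 = 15. Result coefficients: [6, 21, 15] → 6 + 21z + 15z^2

6 + 21z + 15z^2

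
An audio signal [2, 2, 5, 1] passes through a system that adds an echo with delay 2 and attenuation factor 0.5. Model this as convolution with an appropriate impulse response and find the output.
Direct-path + delayed-attenuated-path model → impulse response h = [1, 0, 0.5] (1 at lag 0, 0.5 at lag 2). Output y[n] = x[n] + 0.5·x[n - 2] (with x[n] = 0 outside 0..3): y[0] = 2 + 0.5×0 = 2; y[1] = 2 + 0.5×0 = 2; y[2] = 5 + 0.5×2 = 6.0; y[3] = 1 + 0.5×2 = 2.0; y[4] = 0 + 0.5×5 = 2.5; y[5] = 0 + 0.5×1 = 0.5. So y = [2, 2, 6.0, 2.0, 2.5, 0.5]

[2, 2, 6.0, 2.0, 2.5, 0.5]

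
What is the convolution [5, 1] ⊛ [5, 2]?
y[0] = 5×5 = 25; y[1] = 5×2 + 1×5 = 15; y[2] = 1×2 = 2

[25, 15, 2]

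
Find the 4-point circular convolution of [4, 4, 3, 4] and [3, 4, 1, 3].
Use y[k] = Σ_j f[j]·g[(k-j) mod 4]. y[0] = 4×3 + 4×3 + 3×1 + 4×4 = 43; y[1] = 4×4 + 4×3 + 3×3 + 4×1 = 41; y[2] = 4×1 + 4×4 + 3×3 + 4×3 = 41; y[3] = 4×3 + 4×1 + 3×4 + 4×3 = 40. Result: [43, 41, 41, 40]

[43, 41, 41, 40]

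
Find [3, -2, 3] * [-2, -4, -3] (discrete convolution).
y[0] = 3×-2 = -6; y[1] = 3×-4 + -2×-2 = -8; y[2] = 3×-3 + -2×-4 + 3×-2 = -7; y[3] = -2×-3 + 3×-4 = -6; y[4] = 3×-3 = -9

[-6, -8, -7, -6, -9]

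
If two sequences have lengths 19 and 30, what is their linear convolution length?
Linear/full convolution length: m + n - 1 = 19 + 30 - 1 = 48

48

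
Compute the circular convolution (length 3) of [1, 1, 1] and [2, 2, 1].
Use y[k] = Σ_j u[j]·v[(k-j) mod 3]. y[0] = 1×2 + 1×1 + 1×2 = 5; y[1] = 1×2 + 1×2 + 1×1 = 5; y[2] = 1×1 + 1×2 + 1×2 = 5. Result: [5, 5, 5]

[5, 5, 5]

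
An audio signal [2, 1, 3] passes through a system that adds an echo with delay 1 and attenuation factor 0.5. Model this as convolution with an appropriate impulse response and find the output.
Direct-path + delayed-attenuated-path model → impulse response h = [1, 0.5] (1 at lag 0, 0.5 at lag 1). Output y[n] = x[n] + 0.5·x[n - 1] (with x[n] = 0 outside 0..2): y[0] = 2 + 0.5×0 = 2; y[1] = 1 + 0.5×2 = 2.0; y[2] = 3 + 0.5×1 = 3.5; y[3] = 0 + 0.5×3 = 1.5. So y = [2, 2.0, 3.5, 1.5]

[2, 2.0, 3.5, 1.5]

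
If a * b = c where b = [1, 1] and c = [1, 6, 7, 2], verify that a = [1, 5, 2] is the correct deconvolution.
Forward-compute [1, 5, 2] * [1, 1]: c[0] = 1×1 = 1; c[1] = 1×1 + 5×1 = 6; c[2] = 5×1 + 2×1 = 7; c[3] = 2×1 = 2 → [1, 6, 7, 2]. Matches given c = [1, 6, 7, 2], so verified.

Verified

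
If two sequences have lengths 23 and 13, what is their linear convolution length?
Linear/full convolution length: m + n - 1 = 23 + 13 - 1 = 35

35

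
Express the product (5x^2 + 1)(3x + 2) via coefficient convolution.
Ascending coefficients: a = [1, 0, 5], b = [2, 3]. c[0] = 1×2 = 2; c[1] = 1×3 + 0×2 = 3; c[2] = 0×3 + 5×2 = 10; c[3] = 5×3 = 15. Result coefficients: [2, 3, 10, 15] → 15x^3 + 10x^2 + 3x + 2

15x^3 + 10x^2 + 3x + 2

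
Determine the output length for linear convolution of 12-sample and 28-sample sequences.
Linear/full convolution length: m + n - 1 = 12 + 28 - 1 = 39

39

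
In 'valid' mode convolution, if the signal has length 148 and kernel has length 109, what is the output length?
'Valid' mode counts only positions where the kernel fully overlaps the signal: m - n + 1 = 148 - 109 + 1 = 40

40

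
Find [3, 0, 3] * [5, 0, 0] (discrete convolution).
y[0] = 3×5 = 15; y[1] = 3×0 + 0×5 = 0; y[2] = 3×0 + 0×0 + 3×5 = 15; y[3] = 0×0 + 3×0 = 0; y[4] = 3×0 = 0

[15, 0, 15, 0, 0]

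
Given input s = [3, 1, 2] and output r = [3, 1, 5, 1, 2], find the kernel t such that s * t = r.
Output length 5 = len(s) + len(t) - 1 ⇒ len(t) = 3. Solve t forward using t[k] = (r[k] - Σ_{i≥1} s[i]·t[k-i]) / s[0]: t[0] = r[0] / s[0] = 3 / 3 = 1; t[1] = (r[1] - 1×1) / s[0] = (1 - 1×1) / 3 = 0; t[2] = (r[2] - 1×0 - 2×1) / s[0] = (5 - 1×0 - 2×1) / 3 = 1. So t = [1, 0, 1]. Forward-check [3, 1, 2] * [1, 0, 1]: r[0] = 3×1 = 3; r[1] = 3×0 + 1×1 = 1; r[2] = 3×1 + 1×0 + 2×1 = 5; r[3] = 1×1 + 2×0 = 1; r[4] = 2×1 = 2 → [3, 1, 5, 1, 2] ✓

[1, 0, 1]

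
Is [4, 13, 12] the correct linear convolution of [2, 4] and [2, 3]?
Recompute linear convolution of [2, 4] and [2, 3]: y[0] = 2×2 = 4; y[1] = 2×3 + 4×2 = 14; y[2] = 4×3 = 12 → [4, 14, 12]. Compare to given [4, 13, 12]: they differ at index 1: given 13, correct 14, so answer: No

No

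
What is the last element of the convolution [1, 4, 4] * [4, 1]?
Use y[k] = Σ_i a[i]·b[k-i] at k=3. y[3] = 4×1 = 4

4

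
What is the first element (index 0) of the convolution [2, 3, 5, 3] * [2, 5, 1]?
Use y[k] = Σ_i a[i]·b[k-i] at k=0. y[0] = 2×2 = 4

4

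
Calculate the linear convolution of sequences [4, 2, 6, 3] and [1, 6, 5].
y[0] = 4×1 = 4; y[1] = 4×6 + 2×1 = 26; y[2] = 4×5 + 2×6 + 6×1 = 38; y[3] = 2×5 + 6×6 + 3×1 = 49; y[4] = 6×5 + 3×6 = 48; y[5] = 3×5 = 15

[4, 26, 38, 49, 48, 15]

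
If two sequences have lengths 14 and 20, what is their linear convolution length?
Linear/full convolution length: m + n - 1 = 14 + 20 - 1 = 33

33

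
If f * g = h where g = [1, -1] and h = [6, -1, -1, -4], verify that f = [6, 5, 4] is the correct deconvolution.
Forward-compute [6, 5, 4] * [1, -1]: h[0] = 6×1 = 6; h[1] = 6×-1 + 5×1 = -1; h[2] = 5×-1 + 4×1 = -1; h[3] = 4×-1 = -4 → [6, -1, -1, -4]. Matches given h = [6, -1, -1, -4], so verified.

Verified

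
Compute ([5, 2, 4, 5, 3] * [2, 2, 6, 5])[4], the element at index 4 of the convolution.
Use y[k] = Σ_i a[i]·b[k-i] at k=4. y[4] = 2×5 + 4×6 + 5×2 + 3×2 = 50

50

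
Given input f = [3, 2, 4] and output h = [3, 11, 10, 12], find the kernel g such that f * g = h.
Output length 4 = len(f) + len(g) - 1 ⇒ len(g) = 2. Solve g forward using g[k] = (h[k] - Σ_{i≥1} f[i]·g[k-i]) / f[0]: g[0] = h[0] / f[0] = 3 / 3 = 1; g[1] = (h[1] - 2×1) / f[0] = (11 - 2×1) / 3 = 3. So g = [1, 3]. Forward-check [3, 2, 4] * [1, 3]: h[0] = 3×1 = 3; h[1] = 3×3 + 2×1 = 11; h[2] = 2×3 + 4×1 = 10; h[3] = 4×3 = 12 → [3, 11, 10, 12] ✓

[1, 3]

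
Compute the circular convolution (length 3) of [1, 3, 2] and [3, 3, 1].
Use y[k] = Σ_j s[j]·t[(k-j) mod 3]. y[0] = 1×3 + 3×1 + 2×3 = 12; y[1] = 1×3 + 3×3 + 2×1 = 14; y[2] = 1×1 + 3×3 + 2×3 = 16. Result: [12, 14, 16]

[12, 14, 16]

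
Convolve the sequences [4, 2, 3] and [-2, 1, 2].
y[0] = 4×-2 = -8; y[1] = 4×1 + 2×-2 = 0; y[2] = 4×2 + 2×1 + 3×-2 = 4; y[3] = 2×2 + 3×1 = 7; y[4] = 3×2 = 6

[-8, 0, 4, 7, 6]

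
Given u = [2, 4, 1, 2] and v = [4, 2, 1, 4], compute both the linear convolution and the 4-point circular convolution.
Linear: y_lin[0] = 2×4 = 8; y_lin[1] = 2×2 + 4×4 = 20; y_lin[2] = 2×1 + 4×2 + 1×4 = 14; y_lin[3] = 2×4 + 4×1 + 1×2 + 2×4 = 22; y_lin[4] = 4×4 + 1×1 + 2×2 = 21; y_lin[5] = 1×4 + 2×1 = 6; y_lin[6] = 2×4 = 8 → [8, 20, 14, 22, 21, 6, 8]. Circular (length 4): y[0] = 2×4 + 4×4 + 1×1 + 2×2 = 29; y[1] = 2×2 + 4×4 + 1×4 + 2×1 = 26; y[2] = 2×1 + 4×2 + 1×4 + 2×4 = 22; y[3] = 2×4 + 4×1 + 1×2 + 2×4 = 22 → [29, 26, 22, 22]

Linear: [8, 20, 14, 22, 21, 6, 8], Circular: [29, 26, 22, 22]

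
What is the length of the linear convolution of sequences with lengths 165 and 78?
Linear/full convolution length: m + n - 1 = 165 + 78 - 1 = 242

242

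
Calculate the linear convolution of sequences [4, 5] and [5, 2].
y[0] = 4×5 = 20; y[1] = 4×2 + 5×5 = 33; y[2] = 5×2 = 10

[20, 33, 10]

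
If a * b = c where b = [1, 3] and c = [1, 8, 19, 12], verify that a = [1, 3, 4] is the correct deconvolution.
Forward-compute [1, 3, 4] * [1, 3]: c[0] = 1×1 = 1; c[1] = 1×3 + 3×1 = 6; c[2] = 3×3 + 4×1 = 13; c[3] = 4×3 = 12 → [1, 6, 13, 12]. Does not match given c = [1, 8, 19, 12].

Not verified. [1, 3, 4] * [1, 3] = [1, 6, 13, 12], which differs from [1, 8, 19, 12] at index 1.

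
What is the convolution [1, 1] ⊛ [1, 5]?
y[0] = 1×1 = 1; y[1] = 1×5 + 1×1 = 6; y[2] = 1×5 = 5

[1, 6, 5]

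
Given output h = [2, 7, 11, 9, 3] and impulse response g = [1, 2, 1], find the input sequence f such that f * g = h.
Deconvolve h=[2, 7, 11, 9, 3] by g=[1, 2, 1]. Since g[0]=1, solve forward: f[0] = h[0] / 1 = 2; f[1] = (h[1] - 2×2) / 1 = 3; f[2] = (h[2] - 3×2 - 2×1) / 1 = 3. So f = [2, 3, 3]. Check by forward convolution: h[0] = 2×1 = 2; h[1] = 2×2 + 3×1 = 7; h[2] = 2×1 + 3×2 + 3×1 = 11; h[3] = 3×1 + 3×2 = 9; h[4] = 3×1 = 3

[2, 3, 3]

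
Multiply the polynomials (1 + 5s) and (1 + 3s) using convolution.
Ascending coefficients: a = [1, 5], b = [1, 3]. c[0] = 1×1 = 1; c[1] = 1×3 + 5×1 = 8; c[2] = 5×3 = 15. Result coefficients: [1, 8, 15] → 1 + 8s + 15s^2

1 + 8s + 15s^2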